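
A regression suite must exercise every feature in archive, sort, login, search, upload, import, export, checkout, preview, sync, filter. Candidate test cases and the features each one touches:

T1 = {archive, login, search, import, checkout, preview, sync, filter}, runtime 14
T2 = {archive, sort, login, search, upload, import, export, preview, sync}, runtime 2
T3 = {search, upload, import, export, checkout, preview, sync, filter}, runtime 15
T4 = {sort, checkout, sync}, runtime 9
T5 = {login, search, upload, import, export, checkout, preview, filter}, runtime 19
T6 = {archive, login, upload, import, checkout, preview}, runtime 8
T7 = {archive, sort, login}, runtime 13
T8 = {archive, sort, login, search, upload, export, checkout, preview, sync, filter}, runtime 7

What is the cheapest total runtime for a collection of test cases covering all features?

T2, T8 cover every feature at runtime 2 + 7 = 9.
Any cover uses at least 2 test cases; among all covering selections none totals below 9.

9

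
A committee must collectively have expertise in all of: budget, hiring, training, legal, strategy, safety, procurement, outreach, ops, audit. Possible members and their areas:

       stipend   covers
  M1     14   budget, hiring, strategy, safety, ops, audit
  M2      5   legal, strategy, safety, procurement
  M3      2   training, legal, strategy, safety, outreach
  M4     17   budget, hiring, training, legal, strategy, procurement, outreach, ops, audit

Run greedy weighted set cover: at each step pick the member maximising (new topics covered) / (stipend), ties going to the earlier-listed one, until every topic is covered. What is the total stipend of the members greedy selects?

19

Pick 1: M3 adds 5 new (training, legal, strategy, safety, outreach) at stipend 2 (ratio 5/2).
Pick 2: M4 adds 5 new (budget, hiring, procurement, ops, audit) at stipend 17 (ratio 5/17).
Greedy total stipend: 2 + 17 = 19.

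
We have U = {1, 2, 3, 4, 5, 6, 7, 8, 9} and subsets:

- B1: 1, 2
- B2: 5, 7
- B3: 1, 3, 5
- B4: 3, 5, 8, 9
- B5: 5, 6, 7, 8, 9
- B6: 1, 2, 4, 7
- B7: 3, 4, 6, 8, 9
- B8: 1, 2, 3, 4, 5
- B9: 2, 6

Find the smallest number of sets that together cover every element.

B5, B8 together cover {1, 2, 3, 4, 5, 6, 7, 8, 9} — every element.
No single set contains all 9 elements, so 2 is optimal.

2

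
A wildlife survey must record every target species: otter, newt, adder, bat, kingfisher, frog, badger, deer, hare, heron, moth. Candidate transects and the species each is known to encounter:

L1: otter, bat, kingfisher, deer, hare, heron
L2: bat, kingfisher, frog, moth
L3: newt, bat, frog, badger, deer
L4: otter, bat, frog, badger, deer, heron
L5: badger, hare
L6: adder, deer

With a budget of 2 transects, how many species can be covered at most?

Choosing L1, L3 covers {otter, newt, bat, kingfisher, frog, badger, deer, hare, heron} — 9 species.
No choice of 2 transects does better; here adder, moth are left uncovered.

9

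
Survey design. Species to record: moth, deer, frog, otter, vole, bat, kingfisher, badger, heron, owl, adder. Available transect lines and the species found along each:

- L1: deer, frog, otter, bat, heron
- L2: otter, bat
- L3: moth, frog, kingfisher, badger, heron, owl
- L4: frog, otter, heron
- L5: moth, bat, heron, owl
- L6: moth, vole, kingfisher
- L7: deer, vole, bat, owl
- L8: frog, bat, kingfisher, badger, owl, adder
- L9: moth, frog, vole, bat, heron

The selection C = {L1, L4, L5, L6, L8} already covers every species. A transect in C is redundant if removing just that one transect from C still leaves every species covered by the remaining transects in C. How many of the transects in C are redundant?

2

Drop L1: deer uncovered — not redundant.
Drop L4: the rest still cover every species — redundant.
Drop L5: the rest still cover every species — redundant.
Drop L6: vole uncovered — not redundant.
Drop L8: badger, adder uncovered — not redundant.
2 redundant: L4, L5.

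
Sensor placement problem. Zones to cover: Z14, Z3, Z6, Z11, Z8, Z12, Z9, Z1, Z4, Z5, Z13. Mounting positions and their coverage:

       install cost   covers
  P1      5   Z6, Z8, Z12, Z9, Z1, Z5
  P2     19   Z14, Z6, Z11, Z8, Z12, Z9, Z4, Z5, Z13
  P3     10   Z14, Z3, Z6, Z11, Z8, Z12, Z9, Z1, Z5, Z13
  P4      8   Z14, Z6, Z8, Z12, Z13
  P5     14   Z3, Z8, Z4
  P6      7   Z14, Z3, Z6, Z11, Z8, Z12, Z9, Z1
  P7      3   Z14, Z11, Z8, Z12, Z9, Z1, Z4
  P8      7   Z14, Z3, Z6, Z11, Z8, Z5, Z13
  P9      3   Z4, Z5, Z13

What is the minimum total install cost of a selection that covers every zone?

10

P6, P9 cover every zone at install cost 7 + 3 = 10.
Any cover uses at least 2 sensor positions; among all covering selections none totals below 10.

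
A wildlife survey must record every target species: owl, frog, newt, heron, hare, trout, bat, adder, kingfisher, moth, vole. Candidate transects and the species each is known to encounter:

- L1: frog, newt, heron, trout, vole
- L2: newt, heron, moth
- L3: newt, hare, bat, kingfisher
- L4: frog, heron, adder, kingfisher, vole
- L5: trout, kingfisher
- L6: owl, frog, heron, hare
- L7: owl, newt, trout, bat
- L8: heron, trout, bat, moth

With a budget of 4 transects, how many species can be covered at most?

11

Choosing L1, L4, L6, L8 covers {owl, frog, newt, heron, hare, trout, bat, adder, kingfisher, moth, vole} — 11 species.
That is all 11 species.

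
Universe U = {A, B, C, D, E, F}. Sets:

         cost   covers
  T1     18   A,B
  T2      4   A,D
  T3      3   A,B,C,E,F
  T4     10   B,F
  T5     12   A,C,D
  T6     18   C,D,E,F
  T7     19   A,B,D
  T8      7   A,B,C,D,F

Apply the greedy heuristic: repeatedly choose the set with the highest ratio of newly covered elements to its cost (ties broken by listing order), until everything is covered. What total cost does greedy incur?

7

Pick 1: T3 adds 5 new (A, B, C, E, F) at cost 3 (ratio 5/3).
Pick 2: T2 adds 1 new (D) at cost 4 (ratio 1/4).
Greedy total cost: 3 + 4 = 7.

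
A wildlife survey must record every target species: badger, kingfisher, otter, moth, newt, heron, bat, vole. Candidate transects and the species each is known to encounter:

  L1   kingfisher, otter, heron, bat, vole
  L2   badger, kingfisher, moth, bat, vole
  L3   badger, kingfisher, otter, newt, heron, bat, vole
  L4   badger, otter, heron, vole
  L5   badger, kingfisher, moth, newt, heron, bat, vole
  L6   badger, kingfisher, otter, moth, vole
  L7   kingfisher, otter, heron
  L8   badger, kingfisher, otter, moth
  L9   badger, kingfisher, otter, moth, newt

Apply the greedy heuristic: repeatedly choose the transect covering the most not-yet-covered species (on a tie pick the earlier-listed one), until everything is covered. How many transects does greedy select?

Pick 1: L3 covers 7 new species (badger, kingfisher, otter, newt, heron, bat, vole).
Pick 2: L2 covers 1 new species (moth).
Greedy uses 2 transects.

2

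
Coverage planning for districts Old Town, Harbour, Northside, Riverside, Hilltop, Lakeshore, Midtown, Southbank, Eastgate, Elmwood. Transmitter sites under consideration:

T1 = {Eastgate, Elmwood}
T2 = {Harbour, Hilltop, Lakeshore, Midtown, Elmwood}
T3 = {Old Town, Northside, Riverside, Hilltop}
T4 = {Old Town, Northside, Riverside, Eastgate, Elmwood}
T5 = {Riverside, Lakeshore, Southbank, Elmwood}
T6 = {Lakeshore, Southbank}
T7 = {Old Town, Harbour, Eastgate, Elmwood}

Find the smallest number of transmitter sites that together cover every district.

T2, T4, T5 together cover {Old Town, Harbour, Northside, Riverside, Hilltop, Lakeshore, Midtown, Southbank, Eastgate, Elmwood} — every district.
No 2 of the 7 transmitter sites cover everything (all 21 pairs fall short), so 3 is minimum.

3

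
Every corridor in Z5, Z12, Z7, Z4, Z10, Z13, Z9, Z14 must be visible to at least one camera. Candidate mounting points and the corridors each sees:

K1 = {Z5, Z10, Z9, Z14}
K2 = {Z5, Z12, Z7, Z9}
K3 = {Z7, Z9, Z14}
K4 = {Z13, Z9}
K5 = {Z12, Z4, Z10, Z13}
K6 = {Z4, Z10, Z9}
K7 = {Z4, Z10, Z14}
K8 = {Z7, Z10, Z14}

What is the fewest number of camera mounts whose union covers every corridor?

3

K1, K2, K5 together cover {Z5, Z12, Z7, Z4, Z10, Z13, Z9, Z14} — every corridor.
No 2 of the 8 camera mounts cover everything (all 28 pairs fall short), so 3 is minimum.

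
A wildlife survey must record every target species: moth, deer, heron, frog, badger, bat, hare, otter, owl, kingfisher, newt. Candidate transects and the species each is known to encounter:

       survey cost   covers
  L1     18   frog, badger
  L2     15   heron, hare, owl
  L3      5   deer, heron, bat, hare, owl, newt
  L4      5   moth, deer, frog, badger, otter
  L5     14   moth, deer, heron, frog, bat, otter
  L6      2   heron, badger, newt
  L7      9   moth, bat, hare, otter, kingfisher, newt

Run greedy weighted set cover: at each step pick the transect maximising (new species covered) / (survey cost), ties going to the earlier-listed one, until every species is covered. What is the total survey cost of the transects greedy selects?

21

Pick 1: L6 adds 3 new (heron, badger, newt) at survey cost 2 (ratio 3/2).
Pick 2: L3 adds 4 new (deer, bat, hare, owl) at survey cost 5 (ratio 4/5).
Pick 3: L4 adds 3 new (moth, frog, otter) at survey cost 5 (ratio 3/5).
Pick 4: L7 adds 1 new (kingfisher) at survey cost 9 (ratio 1/9).
Greedy total survey cost: 2 + 5 + 5 + 9 = 21. (The true optimum is 19, so greedy overshoots here.)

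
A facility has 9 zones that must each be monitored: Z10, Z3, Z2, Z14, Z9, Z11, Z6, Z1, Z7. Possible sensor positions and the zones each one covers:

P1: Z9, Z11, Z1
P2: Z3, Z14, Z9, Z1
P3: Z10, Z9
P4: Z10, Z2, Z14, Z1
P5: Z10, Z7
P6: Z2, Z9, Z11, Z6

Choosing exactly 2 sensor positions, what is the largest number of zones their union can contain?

7

Choosing P2, P6 covers {Z3, Z2, Z14, Z9, Z11, Z6, Z1} — 7 zones.
No choice of 2 sensor positions does better; here Z10, Z7 are left uncovered.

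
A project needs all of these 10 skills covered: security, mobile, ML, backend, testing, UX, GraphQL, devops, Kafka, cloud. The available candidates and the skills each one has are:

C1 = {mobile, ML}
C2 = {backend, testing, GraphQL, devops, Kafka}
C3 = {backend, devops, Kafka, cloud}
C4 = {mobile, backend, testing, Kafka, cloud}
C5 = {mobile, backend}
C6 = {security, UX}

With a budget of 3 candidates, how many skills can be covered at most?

Choosing C1, C2, C6 covers {security, mobile, ML, backend, testing, UX, GraphQL, devops, Kafka} — 9 skills.
No choice of 3 candidates does better; here cloud is left uncovered.

9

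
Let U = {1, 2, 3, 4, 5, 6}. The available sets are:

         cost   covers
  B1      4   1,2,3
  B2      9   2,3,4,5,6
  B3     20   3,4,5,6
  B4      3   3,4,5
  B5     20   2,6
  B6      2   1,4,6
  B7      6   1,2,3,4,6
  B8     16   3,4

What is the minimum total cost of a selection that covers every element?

9

B4, B7 cover every element at cost 3 + 6 = 9.
Any cover uses at least 2 sets; among all covering selections none totals below 9.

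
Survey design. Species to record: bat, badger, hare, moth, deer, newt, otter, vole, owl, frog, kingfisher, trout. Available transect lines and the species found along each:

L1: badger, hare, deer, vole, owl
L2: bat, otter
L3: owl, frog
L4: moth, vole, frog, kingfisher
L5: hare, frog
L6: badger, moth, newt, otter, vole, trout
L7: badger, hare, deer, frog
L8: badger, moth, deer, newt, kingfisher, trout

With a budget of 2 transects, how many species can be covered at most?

9

Choosing L1, L6 covers {badger, hare, moth, deer, newt, otter, vole, owl, trout} — 9 species.
No choice of 2 transects does better; here bat, frog, kingfisher are left uncovered.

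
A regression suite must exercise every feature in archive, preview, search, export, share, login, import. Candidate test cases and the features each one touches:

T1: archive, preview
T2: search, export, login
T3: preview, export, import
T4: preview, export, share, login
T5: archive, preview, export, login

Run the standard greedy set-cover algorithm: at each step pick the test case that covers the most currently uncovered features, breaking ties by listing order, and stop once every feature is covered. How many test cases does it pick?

Pick 1: T4 covers 4 new features (preview, export, share, login).
Pick 2: T1 covers 1 new features (archive).
Pick 3: T2 covers 1 new features (search).
Pick 4: T3 covers 1 new features (import).
Greedy uses 4 test cases.

4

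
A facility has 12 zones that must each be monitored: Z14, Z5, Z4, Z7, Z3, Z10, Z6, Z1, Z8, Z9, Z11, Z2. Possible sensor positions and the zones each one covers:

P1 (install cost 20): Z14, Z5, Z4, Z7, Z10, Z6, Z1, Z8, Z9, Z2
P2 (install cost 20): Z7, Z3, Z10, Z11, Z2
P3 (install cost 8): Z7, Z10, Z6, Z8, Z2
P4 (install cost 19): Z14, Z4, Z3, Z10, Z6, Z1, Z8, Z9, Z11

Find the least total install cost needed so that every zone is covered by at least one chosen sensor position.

39

P1, P4 cover every zone at install cost 20 + 19 = 39.
Any cover uses at least 2 sensor positions; among all covering selections none totals below 39.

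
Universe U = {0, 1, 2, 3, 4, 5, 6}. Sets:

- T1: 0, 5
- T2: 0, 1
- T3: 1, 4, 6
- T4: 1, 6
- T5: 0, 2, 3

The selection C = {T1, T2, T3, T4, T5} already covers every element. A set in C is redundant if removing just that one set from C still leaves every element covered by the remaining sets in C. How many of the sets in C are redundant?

Drop T1: 5 uncovered — not redundant.
Drop T2: the rest still cover every element — redundant.
Drop T3: 4 uncovered — not redundant.
Drop T4: the rest still cover every element — redundant.
Drop T5: 2, 3 uncovered — not redundant.
2 redundant: T2, T4.

2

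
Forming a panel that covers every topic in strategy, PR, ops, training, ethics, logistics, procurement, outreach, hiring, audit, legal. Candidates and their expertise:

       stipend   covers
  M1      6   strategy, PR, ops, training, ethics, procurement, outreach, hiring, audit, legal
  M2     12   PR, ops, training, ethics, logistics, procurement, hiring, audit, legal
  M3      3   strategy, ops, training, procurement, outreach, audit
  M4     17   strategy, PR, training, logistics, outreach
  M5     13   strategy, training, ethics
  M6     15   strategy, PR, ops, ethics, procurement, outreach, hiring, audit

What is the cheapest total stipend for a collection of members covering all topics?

M2, M3 cover every topic at stipend 12 + 3 = 15.
Any cover uses at least 2 members; among all covering selections none totals below 15.

15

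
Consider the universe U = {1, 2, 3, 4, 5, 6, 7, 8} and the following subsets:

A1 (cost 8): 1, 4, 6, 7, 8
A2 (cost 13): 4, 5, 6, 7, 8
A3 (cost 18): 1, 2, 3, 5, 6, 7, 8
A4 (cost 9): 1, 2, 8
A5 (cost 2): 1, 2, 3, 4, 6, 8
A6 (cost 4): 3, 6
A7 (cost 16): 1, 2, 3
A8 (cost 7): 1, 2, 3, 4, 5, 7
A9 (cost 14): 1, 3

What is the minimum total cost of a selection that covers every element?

A5, A8 cover every element at cost 2 + 7 = 9.
Any cover uses at least 2 sets; among all covering selections none totals below 9.

9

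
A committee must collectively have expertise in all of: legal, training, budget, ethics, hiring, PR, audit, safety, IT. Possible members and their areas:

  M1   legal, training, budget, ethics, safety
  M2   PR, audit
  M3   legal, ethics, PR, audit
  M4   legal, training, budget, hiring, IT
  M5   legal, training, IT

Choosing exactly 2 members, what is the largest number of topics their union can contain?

Choosing M3, M4 covers {legal, training, budget, ethics, hiring, PR, audit, IT} — 8 topics.
No choice of 2 members does better; here safety is left uncovered.

8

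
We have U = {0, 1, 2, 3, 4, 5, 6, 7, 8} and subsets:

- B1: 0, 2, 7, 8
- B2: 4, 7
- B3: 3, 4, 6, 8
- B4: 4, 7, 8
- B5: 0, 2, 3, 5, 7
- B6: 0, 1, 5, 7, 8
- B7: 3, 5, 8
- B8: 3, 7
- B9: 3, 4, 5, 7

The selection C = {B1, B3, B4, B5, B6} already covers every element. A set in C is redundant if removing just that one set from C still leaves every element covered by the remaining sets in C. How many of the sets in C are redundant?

Drop B1: the rest still cover every element — redundant.
Drop B3: 6 uncovered — not redundant.
Drop B4: the rest still cover every element — redundant.
Drop B5: the rest still cover every element — redundant.
Drop B6: 1 uncovered — not redundant.
3 redundant: B1, B4, B5.

3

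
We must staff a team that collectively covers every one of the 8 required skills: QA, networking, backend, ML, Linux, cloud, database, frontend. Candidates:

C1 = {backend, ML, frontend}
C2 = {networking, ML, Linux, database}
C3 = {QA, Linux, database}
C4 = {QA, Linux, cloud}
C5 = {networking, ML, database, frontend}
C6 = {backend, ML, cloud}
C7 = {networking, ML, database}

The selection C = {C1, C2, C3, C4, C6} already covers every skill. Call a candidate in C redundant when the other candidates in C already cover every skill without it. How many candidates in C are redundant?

3

Drop C1: frontend uncovered — not redundant.
Drop C2: networking uncovered — not redundant.
Drop C3: the rest still cover every skill — redundant.
Drop C4: the rest still cover every skill — redundant.
Drop C6: the rest still cover every skill — redundant.
3 redundant: C3, C4, C6.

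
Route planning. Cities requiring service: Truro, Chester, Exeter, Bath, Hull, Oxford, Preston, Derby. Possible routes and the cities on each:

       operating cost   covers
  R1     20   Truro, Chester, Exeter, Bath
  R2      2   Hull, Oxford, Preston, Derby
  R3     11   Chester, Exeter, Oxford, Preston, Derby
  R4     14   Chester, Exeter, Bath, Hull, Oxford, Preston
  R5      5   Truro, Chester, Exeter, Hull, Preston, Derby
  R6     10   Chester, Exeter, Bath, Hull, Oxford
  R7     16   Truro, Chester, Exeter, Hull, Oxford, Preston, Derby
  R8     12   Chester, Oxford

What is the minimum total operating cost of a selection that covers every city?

R5, R6 cover every city at operating cost 5 + 10 = 15.
Any cover uses at least 2 routes; among all covering selections none totals below 15.
Greedy by coverage-per-operating cost would pick R2, R5, R6 for 17 — worse than the optimum 15.

15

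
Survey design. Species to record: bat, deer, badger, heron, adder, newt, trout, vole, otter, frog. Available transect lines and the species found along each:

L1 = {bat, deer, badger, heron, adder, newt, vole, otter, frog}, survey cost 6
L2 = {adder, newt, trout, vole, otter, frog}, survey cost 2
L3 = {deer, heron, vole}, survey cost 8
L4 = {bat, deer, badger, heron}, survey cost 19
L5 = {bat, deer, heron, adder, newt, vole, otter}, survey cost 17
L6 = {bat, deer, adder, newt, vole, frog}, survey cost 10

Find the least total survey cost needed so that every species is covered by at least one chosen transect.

8

L1, L2 cover every species at survey cost 6 + 2 = 8.
Any cover uses at least 2 transects; among all covering selections none totals below 8.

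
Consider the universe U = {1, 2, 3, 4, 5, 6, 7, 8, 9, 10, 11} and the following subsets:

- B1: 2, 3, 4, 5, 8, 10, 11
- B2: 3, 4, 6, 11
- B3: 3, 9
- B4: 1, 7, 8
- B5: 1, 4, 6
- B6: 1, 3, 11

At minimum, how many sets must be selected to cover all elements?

B1, B2, B3, B4 together cover {1, 2, 3, 4, 5, 6, 7, 8, 9, 10, 11} — every element.
No 3 of the 6 sets cover everything (all 20 triples fall short), so 4 is minimum.

4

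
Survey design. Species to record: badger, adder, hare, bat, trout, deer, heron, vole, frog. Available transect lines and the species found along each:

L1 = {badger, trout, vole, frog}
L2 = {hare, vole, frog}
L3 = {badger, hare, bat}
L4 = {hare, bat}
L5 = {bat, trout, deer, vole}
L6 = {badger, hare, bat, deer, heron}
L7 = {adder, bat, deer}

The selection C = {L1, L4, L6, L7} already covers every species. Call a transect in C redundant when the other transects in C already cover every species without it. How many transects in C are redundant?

Drop L1: trout, vole, frog uncovered — not redundant.
Drop L4: the rest still cover every species — redundant.
Drop L6: heron uncovered — not redundant.
Drop L7: adder uncovered — not redundant.
1 redundant: L4.

1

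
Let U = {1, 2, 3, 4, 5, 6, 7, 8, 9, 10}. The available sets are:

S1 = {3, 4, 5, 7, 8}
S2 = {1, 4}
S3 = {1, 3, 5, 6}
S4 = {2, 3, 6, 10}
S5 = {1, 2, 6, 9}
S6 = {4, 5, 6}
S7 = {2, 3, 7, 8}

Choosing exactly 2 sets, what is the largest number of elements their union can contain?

Choosing S1, S5 covers {1, 2, 3, 4, 5, 6, 7, 8, 9} — 9 elements.
No choice of 2 sets does better; here 10 is left uncovered.

9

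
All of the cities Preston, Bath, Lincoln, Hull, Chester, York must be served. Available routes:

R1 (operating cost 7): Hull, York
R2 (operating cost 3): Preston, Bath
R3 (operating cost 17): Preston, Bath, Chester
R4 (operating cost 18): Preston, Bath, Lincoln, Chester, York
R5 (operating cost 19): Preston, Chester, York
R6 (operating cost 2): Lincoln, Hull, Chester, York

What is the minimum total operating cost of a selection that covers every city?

R2, R6 cover every city at operating cost 3 + 2 = 5.
Any cover uses at least 2 routes; among all covering selections none totals below 5.

5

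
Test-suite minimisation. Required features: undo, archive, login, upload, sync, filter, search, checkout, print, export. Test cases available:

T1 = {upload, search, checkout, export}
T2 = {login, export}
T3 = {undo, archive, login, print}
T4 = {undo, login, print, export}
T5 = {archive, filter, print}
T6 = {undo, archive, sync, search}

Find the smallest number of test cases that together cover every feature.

T1, T2, T5, T6 together cover {undo, archive, login, upload, sync, filter, search, checkout, print, export} — every feature.
No 3 of the 6 test cases cover everything (all 20 triples fall short), so 4 is minimum.

4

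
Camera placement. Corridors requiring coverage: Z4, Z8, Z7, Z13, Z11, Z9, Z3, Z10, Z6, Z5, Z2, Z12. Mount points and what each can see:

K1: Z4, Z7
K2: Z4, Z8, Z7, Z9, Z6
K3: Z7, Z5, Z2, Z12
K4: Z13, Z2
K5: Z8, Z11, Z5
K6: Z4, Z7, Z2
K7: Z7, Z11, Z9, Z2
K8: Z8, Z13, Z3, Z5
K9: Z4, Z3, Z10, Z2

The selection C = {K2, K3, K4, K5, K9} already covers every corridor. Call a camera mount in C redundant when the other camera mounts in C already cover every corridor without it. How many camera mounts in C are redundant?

Drop K2: Z9, Z6 uncovered — not redundant.
Drop K3: Z12 uncovered — not redundant.
Drop K4: Z13 uncovered — not redundant.
Drop K5: Z11 uncovered — not redundant.
Drop K9: Z3, Z10 uncovered — not redundant.
None of the camera mounts in C is redundant.

0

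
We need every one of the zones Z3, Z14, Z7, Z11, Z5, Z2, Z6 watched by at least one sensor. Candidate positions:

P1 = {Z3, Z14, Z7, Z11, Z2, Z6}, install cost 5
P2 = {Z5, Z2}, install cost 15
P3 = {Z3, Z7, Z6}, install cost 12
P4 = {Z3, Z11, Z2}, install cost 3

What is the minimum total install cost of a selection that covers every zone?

20

P1, P2 cover every zone at install cost 5 + 15 = 20.
Any cover uses at least 2 sensor positions; among all covering selections none totals below 20.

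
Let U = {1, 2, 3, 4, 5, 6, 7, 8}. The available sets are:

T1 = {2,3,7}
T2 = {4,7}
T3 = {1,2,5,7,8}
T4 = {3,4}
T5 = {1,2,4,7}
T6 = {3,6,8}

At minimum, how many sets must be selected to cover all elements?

T2, T3, T6 together cover {1, 2, 3, 4, 5, 6, 7, 8} — every element.
No 2 of the 6 sets cover everything (all 15 pairs fall short), so 3 is minimum.

3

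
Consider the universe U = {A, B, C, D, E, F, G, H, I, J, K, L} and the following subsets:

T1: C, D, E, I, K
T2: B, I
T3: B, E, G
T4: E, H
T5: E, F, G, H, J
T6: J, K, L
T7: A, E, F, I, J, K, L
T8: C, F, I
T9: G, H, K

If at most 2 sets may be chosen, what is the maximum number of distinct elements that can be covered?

9

Choosing T1, T5 covers {C, D, E, F, G, H, I, J, K} — 9 elements.
No choice of 2 sets does better; here A, B, L are left uncovered.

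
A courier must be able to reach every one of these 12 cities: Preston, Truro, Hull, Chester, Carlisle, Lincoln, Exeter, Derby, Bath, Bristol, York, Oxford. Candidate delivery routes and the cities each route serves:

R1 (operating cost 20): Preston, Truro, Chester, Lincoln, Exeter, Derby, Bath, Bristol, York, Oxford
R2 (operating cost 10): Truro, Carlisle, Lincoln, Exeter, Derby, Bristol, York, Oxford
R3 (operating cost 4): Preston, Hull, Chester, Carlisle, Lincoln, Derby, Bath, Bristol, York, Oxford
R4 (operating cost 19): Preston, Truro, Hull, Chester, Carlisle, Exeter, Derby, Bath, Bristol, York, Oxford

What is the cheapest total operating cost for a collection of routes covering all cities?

R2, R3 cover every city at operating cost 10 + 4 = 14.
Any cover uses at least 2 routes; among all covering selections none totals below 14.

14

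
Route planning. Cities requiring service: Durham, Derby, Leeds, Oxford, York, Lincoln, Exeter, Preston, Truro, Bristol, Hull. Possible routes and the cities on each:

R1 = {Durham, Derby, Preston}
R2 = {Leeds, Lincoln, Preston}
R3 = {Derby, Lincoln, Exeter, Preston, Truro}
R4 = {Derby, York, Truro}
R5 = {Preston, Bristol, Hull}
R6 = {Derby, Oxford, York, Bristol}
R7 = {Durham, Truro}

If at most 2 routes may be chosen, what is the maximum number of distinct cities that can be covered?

8

Choosing R3, R6 covers {Derby, Oxford, York, Lincoln, Exeter, Preston, Truro, Bristol} — 8 cities.
No choice of 2 routes does better; here Durham, Leeds, Hull are left uncovered.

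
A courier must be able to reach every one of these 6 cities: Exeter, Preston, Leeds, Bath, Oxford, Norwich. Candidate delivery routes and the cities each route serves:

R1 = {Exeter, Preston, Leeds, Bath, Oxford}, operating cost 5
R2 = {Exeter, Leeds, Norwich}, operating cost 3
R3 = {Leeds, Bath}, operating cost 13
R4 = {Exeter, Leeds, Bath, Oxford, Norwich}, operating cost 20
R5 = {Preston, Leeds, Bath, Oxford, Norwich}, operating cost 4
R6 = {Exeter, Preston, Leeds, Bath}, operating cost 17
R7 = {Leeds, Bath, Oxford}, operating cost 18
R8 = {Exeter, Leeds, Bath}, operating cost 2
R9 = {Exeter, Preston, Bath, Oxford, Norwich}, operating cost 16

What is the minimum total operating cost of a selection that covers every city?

R5, R8 cover every city at operating cost 4 + 2 = 6.
Any cover uses at least 2 routes; among all covering selections none totals below 6.

6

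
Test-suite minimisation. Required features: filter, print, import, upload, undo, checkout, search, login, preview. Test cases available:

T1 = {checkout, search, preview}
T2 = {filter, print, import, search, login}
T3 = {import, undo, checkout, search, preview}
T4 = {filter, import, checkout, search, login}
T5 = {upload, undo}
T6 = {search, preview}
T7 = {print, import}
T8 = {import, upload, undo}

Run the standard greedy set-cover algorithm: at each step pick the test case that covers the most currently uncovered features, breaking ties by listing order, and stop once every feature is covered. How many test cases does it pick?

3

Pick 1: T2 covers 5 new features (filter, print, import, search, login).
Pick 2: T3 covers 3 new features (undo, checkout, preview).
Pick 3: T5 covers 1 new features (upload).
Greedy uses 3 test cases.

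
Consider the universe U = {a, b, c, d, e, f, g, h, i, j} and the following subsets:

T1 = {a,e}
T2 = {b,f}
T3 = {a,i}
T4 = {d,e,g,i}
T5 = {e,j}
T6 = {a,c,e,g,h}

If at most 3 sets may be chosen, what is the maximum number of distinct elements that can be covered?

Choosing T2, T4, T6 covers {a, b, c, d, e, f, g, h, i} — 9 elements.
No choice of 3 sets does better; here j is left uncovered.

9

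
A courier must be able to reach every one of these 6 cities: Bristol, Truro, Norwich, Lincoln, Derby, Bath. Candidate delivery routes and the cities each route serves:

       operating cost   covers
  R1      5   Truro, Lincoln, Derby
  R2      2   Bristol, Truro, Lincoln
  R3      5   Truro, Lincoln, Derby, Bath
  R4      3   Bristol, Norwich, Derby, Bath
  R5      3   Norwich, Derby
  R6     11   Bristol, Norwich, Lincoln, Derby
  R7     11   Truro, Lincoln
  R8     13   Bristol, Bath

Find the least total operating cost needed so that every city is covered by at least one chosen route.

5

R2, R4 cover every city at operating cost 2 + 3 = 5.
Any cover uses at least 2 routes; among all covering selections none totals below 5.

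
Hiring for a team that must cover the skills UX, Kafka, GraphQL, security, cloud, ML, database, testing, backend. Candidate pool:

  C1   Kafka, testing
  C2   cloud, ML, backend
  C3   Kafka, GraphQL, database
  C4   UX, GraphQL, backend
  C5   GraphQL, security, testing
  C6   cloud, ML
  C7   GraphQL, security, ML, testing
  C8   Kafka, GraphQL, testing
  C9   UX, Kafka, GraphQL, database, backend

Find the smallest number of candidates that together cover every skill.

C2, C5, C9 together cover {UX, Kafka, GraphQL, security, cloud, ML, database, testing, backend} — every skill.
No 2 of the 9 candidates cover everything (all 36 pairs fall short), so 3 is minimum.

3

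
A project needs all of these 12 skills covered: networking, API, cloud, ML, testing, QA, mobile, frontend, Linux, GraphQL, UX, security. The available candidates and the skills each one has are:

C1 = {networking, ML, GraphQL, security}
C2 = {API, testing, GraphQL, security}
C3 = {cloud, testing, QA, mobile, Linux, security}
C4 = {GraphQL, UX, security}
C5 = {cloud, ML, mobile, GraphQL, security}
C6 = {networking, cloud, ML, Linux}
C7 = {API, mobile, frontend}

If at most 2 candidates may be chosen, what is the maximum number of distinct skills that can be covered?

Choosing C1, C3 covers {networking, cloud, ML, testing, QA, mobile, Linux, GraphQL, security} — 9 skills.
No choice of 2 candidates does better; here API, frontend, UX are left uncovered.

9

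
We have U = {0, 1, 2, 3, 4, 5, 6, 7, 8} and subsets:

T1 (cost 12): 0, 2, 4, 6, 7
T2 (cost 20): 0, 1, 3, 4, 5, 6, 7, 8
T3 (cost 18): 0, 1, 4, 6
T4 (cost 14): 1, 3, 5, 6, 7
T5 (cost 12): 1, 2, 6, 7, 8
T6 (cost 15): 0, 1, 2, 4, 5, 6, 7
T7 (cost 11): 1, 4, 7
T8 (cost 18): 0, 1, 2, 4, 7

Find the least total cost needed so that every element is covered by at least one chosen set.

T1, T2 cover every element at cost 12 + 20 = 32.
Any cover uses at least 2 sets; among all covering selections none totals below 32.
Greedy by coverage-per-cost would pick T6, T2 for 35 — worse than the optimum 32.

32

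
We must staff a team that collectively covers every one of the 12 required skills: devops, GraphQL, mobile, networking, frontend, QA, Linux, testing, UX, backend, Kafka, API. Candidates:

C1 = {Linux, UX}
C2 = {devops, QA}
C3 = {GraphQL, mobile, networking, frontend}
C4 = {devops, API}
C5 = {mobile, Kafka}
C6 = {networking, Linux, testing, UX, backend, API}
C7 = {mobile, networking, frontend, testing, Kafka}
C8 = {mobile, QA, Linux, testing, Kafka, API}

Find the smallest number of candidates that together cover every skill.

4

C2, C3, C5, C6 together cover {devops, GraphQL, mobile, networking, frontend, QA, Linux, testing, UX, backend, Kafka, API} — every skill.
No 3 of the 8 candidates cover everything (all 56 triples fall short), so 4 is minimum.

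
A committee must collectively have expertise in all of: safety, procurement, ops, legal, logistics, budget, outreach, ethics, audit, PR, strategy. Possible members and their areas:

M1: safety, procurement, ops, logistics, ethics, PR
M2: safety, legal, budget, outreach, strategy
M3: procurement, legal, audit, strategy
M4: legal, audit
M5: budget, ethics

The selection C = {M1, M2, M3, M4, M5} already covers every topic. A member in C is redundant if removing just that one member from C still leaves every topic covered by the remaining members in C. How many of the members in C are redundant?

Drop M1: ops, logistics, PR uncovered — not redundant.
Drop M2: outreach uncovered — not redundant.
Drop M3: the rest still cover every topic — redundant.
Drop M4: the rest still cover every topic — redundant.
Drop M5: the rest still cover every topic — redundant.
3 redundant: M3, M4, M5.

3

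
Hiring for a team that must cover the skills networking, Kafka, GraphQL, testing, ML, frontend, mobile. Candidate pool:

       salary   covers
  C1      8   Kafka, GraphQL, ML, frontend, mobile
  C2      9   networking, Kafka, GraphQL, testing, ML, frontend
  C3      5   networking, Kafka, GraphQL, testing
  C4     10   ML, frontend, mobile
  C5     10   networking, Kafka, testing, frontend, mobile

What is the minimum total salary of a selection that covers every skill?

C1, C3 cover every skill at salary 8 + 5 = 13.
Any cover uses at least 2 candidates; among all covering selections none totals below 13.

13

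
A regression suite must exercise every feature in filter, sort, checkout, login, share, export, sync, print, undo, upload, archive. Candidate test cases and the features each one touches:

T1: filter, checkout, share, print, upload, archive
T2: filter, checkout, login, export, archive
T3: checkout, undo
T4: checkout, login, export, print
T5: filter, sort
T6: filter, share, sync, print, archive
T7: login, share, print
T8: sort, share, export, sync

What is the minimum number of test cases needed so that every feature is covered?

T1, T2, T3, T8 together cover {filter, sort, checkout, login, share, export, sync, print, undo, upload, archive} — every feature.
No 3 of the 8 test cases cover everything (all 56 triples fall short), so 4 is minimum.

4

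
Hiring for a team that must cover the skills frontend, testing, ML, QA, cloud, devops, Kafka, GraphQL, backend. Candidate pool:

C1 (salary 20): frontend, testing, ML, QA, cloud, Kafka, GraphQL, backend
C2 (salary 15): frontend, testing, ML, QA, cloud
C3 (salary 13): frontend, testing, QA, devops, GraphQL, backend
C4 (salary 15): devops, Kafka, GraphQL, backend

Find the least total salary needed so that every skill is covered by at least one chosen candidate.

30

C2, C4 cover every skill at salary 15 + 15 = 30.
Any cover uses at least 2 candidates; among all covering selections none totals below 30.
Greedy by coverage-per-salary would pick C3, C1 for 33 — worse than the optimum 30.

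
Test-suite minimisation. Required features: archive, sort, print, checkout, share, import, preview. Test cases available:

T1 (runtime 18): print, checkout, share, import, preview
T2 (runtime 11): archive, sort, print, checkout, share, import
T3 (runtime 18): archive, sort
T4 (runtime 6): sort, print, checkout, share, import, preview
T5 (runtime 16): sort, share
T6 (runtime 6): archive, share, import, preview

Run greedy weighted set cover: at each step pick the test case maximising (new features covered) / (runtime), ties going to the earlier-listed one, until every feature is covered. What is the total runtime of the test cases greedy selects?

Pick 1: T4 adds 6 new (sort, print, checkout, share, import, preview) at runtime 6 (ratio 6/6).
Pick 2: T6 adds 1 new (archive) at runtime 6 (ratio 1/6).
Greedy total runtime: 6 + 6 = 12.

12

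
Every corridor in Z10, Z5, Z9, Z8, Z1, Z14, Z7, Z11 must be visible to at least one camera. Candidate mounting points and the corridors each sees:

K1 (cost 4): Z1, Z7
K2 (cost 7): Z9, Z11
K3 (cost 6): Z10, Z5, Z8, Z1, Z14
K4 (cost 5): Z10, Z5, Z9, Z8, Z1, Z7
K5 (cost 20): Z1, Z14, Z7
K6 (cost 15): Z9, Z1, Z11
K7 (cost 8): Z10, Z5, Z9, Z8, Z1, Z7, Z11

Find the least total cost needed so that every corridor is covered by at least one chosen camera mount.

K3, K7 cover every corridor at cost 6 + 8 = 14.
Any cover uses at least 2 camera mounts; among all covering selections none totals below 14.

14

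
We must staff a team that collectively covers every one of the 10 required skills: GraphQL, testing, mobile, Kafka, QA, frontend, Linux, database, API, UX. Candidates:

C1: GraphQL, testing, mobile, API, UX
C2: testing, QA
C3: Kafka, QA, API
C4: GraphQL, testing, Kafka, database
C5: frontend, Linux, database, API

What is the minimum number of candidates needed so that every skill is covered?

C1, C3, C5 together cover {GraphQL, testing, mobile, Kafka, QA, frontend, Linux, database, API, UX} — every skill.
No 2 of the 5 candidates cover everything (all 10 pairs fall short), so 3 is minimum.

3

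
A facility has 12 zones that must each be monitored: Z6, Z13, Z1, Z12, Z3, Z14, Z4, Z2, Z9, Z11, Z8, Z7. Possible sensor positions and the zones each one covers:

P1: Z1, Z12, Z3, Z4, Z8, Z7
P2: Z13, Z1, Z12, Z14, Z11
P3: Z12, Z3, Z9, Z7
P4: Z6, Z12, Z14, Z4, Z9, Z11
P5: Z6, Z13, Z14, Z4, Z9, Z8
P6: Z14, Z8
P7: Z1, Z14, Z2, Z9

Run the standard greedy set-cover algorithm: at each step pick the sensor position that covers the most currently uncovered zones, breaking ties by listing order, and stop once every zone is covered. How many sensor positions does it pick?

Pick 1: P1 covers 6 new zones (Z1, Z12, Z3, Z4, Z8, Z7).
Pick 2: P4 covers 4 new zones (Z6, Z14, Z9, Z11).
Pick 3: P2 covers 1 new zones (Z13).
Pick 4: P7 covers 1 new zones (Z2).
Greedy uses 4 sensor positions.

4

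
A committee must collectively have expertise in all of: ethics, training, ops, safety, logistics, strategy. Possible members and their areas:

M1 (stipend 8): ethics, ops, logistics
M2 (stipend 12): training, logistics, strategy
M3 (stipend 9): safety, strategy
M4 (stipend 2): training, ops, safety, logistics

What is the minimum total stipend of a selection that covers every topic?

M1, M3, M4 cover every topic at stipend 8 + 9 + 2 = 19.
Any cover uses at least 3 members; among all covering selections none totals below 19.

19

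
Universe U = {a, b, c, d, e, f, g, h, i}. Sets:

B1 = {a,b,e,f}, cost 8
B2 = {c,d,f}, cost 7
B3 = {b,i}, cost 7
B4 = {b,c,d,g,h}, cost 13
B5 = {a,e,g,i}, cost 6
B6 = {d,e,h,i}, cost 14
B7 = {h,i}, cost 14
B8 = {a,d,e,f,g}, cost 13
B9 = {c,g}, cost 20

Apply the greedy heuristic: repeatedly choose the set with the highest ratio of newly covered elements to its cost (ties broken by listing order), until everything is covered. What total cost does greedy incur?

26

Pick 1: B5 adds 4 new (a, e, g, i) at cost 6 (ratio 4/6).
Pick 2: B2 adds 3 new (c, d, f) at cost 7 (ratio 3/7).
Pick 3: B4 adds 2 new (b, h) at cost 13 (ratio 2/13).
Greedy total cost: 6 + 7 + 13 = 26.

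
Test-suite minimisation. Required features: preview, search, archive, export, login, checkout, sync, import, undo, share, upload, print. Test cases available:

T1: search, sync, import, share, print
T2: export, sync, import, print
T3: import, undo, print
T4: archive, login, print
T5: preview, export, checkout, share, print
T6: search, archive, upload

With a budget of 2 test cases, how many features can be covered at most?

Choosing T1, T5 covers {preview, search, export, checkout, sync, import, share, print} — 8 features.
No choice of 2 test cases does better; here archive, login, undo, upload are left uncovered.

8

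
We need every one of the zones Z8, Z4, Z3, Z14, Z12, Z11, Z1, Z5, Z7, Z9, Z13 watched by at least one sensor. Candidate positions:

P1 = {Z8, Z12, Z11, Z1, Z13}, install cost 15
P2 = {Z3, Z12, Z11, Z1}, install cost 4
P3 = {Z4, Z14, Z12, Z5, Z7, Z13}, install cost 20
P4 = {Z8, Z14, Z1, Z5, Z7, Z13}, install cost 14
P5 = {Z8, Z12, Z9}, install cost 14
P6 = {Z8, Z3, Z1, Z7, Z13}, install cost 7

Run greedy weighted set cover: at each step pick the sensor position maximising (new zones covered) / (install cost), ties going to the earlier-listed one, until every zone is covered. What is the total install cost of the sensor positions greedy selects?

45

Pick 1: P2 adds 4 new (Z3, Z12, Z11, Z1) at install cost 4 (ratio 4/4).
Pick 2: P6 adds 3 new (Z8, Z7, Z13) at install cost 7 (ratio 3/7).
Pick 3: P3 adds 3 new (Z4, Z14, Z5) at install cost 20 (ratio 3/20).
Pick 4: P5 adds 1 new (Z9) at install cost 14 (ratio 1/14).
Greedy total install cost: 4 + 7 + 20 + 14 = 45. (The true optimum is 38, so greedy overshoots here.)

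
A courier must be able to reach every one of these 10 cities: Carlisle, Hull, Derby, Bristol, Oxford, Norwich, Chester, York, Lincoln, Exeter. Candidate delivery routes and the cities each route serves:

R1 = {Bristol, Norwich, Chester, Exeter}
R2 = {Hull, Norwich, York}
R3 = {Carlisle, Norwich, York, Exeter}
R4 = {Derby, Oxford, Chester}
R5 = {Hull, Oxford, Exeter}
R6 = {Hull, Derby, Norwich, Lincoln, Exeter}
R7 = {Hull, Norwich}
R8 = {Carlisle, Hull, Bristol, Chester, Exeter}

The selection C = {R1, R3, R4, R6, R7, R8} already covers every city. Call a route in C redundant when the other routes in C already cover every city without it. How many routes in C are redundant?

3

Drop R1: the rest still cover every city — redundant.
Drop R3: York uncovered — not redundant.
Drop R4: Oxford uncovered — not redundant.
Drop R6: Lincoln uncovered — not redundant.
Drop R7: the rest still cover every city — redundant.
Drop R8: the rest still cover every city — redundant.
3 redundant: R1, R7, R8.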